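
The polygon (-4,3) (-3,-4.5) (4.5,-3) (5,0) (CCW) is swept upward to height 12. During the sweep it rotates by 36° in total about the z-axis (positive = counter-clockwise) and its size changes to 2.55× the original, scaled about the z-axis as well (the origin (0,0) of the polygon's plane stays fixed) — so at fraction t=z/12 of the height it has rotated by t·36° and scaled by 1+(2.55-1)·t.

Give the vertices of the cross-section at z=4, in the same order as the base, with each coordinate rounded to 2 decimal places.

Cross-section at z=4: (-6.88,3.19) (-3.03,-7.62) (7.62,-3.03) (7.42,1.58)

t = z/height = 4/12 = 0.333333
s = 1 + (scale-1)·z/height = 1 + (2.55-1)·4/12 = 1.516667
θ = twist·z/height = 36°·4/12 = 12.0000° = 0.209440 rad
cos θ = 0.978148, sin θ = 0.207912 (intermediates below are computed at full precision and shown rounded to 5 d.p.)
v1: (-4,3) → rotate → (-4.53633,2.10280) → ×s → (-6.88009,3.18924) → (-6.88,3.19)
v2: (-3,-4.5) → rotate → (-1.99884,-5.02540) → ×s → (-3.03157,-7.62186) → (-3.03,-7.62)
v3: (4.5,-3) → rotate → (5.02540,-1.99884) → ×s → (7.62186,-3.03157) → (7.62,-3.03)
v4: (5,0) → rotate → (4.89074,1.03956) → ×s → (7.41762,1.57666) → (7.42,1.58)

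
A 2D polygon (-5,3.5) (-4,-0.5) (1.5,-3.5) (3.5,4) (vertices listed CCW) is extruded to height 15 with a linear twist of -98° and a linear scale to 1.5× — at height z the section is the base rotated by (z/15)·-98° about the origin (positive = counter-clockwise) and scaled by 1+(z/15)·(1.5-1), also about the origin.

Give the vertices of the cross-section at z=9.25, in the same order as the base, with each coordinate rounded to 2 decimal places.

t = z/height = 9.25/15 = 0.616667
s = 1 + (scale-1)·z/height = 1 + (1.5-1)·9.25/15 = 1.308333
θ = twist·z/height = -98°·9.25/15 = -60.4333° = -1.054761 rad
cos θ = 0.493436, sin θ = -0.869782 (intermediates below are computed at full precision and shown rounded to 5 d.p.)
v1: (-5,3.5) → rotate → (0.57706,6.07594) → ×s → (0.75498,7.94935) → (0.75,7.95)
v2: (-4,-0.5) → rotate → (-2.40863,3.23241) → ×s → (-3.15130,4.22907) → (-3.15,4.23)
v3: (1.5,-3.5) → rotate → (-2.30408,-3.03170) → ×s → (-3.01451,-3.96647) → (-3.01,-3.97)
v4: (3.5,4) → rotate → (5.20615,-1.07049) → ×s → (6.81139,-1.40056) → (6.81,-1.40)

Cross-section at z=9.25: (0.75,7.95) (-3.15,4.23) (-3.01,-3.97) (6.81,-1.40)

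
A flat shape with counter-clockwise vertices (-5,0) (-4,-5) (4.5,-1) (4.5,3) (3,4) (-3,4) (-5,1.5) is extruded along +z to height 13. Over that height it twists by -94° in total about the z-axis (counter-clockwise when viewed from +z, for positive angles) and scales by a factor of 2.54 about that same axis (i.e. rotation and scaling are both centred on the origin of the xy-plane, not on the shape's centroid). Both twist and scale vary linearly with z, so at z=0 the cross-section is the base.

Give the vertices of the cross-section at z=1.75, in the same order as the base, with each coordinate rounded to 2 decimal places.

Cross-section at z=1.75: (-5.89,1.32) (-6.03,-4.83) (5.04,-2.37) (6.09,2.34) (4.59,3.92) (-2.48,5.51) (-5.49,3.09)

t = z/height = 1.75/13 = 0.134615
s = 1 + (scale-1)·z/height = 1 + (2.54-1)·1.75/13 = 1.207308
θ = twist·z/height = -94°·1.75/13 = -12.6538° = -0.220851 rad
cos θ = 0.975711, sin θ = -0.219060 (intermediates below are computed at full precision and shown rounded to 5 d.p.)
v1: (-5,0) → rotate → (-4.87856,1.09530) → ×s → (-5.88992,1.32237) → (-5.89,1.32)
v2: (-4,-5) → rotate → (-4.99815,-4.00232) → ×s → (-6.03430,-4.83203) → (-6.03,-4.83)
v3: (4.5,-1) → rotate → (4.17164,-1.96148) → ×s → (5.03645,-2.36811) → (5.04,-2.37)
v4: (4.5,3) → rotate → (5.04788,1.94136) → ×s → (6.09435,2.34382) → (6.09,2.34)
v5: (3,4) → rotate → (3.80338,3.24566) → ×s → (4.59184,3.91852) → (4.59,3.92)
v6: (-3,4) → rotate → (-2.05089,4.56003) → ×s → (-2.47606,5.50535) → (-2.48,5.51)
v7: (-5,1.5) → rotate → (-4.54997,2.55887) → ×s → (-5.49321,3.08934) → (-5.49,3.09)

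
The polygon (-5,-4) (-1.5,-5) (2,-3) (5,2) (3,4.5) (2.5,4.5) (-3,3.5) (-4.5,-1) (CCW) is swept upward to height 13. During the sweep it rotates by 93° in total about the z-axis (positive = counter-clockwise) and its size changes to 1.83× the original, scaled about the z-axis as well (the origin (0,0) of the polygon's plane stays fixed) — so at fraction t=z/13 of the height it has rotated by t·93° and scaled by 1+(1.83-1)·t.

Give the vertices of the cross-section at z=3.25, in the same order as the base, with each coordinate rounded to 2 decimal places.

t = z/height = 3.25/13 = 0.25
s = 1 + (scale-1)·z/height = 1 + (1.83-1)·3.25/13 = 1.207500
θ = twist·z/height = 93°·3.25/13 = 23.2500° = 0.405789 rad
cos θ = 0.918791, sin θ = 0.394744 (intermediates below are computed at full precision and shown rounded to 5 d.p.)
v1: (-5,-4) → rotate → (-3.01498,-5.64888) → ×s → (-3.64059,-6.82103) → (-3.64,-6.82)
v2: (-1.5,-5) → rotate → (0.59553,-5.18607) → ×s → (0.71911,-6.26218) → (0.72,-6.26)
v3: (2,-3) → rotate → (3.02181,-1.96689) → ×s → (3.64884,-2.37501) → (3.65,-2.38)
v4: (5,2) → rotate → (3.80447,3.81130) → ×s → (4.59390,4.60215) → (4.59,4.60)
v5: (3,4.5) → rotate → (0.98003,5.31879) → ×s → (1.18338,6.42244) → (1.18,6.42)
v6: (2.5,4.5) → rotate → (0.52063,5.12142) → ×s → (0.62866,6.18411) → (0.63,6.18)
v7: (-3,3.5) → rotate → (-4.13798,2.03154) → ×s → (-4.99661,2.45308) → (-5.00,2.45)
v8: (-4.5,-1) → rotate → (-3.73982,-2.69514) → ×s → (-4.51583,-3.25438) → (-4.52,-3.25)

Cross-section at z=3.25: (-3.64,-6.82) (0.72,-6.26) (3.65,-2.38) (4.59,4.60) (1.18,6.42) (0.63,6.18) (-5.00,2.45) (-4.52,-3.25)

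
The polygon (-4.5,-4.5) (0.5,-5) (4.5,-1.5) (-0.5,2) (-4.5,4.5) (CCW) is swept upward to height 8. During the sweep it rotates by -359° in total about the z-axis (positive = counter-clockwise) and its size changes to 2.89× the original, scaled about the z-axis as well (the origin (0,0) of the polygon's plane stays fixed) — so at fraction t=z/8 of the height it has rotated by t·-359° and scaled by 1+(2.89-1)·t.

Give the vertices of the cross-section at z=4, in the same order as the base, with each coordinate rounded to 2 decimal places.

Cross-section at z=4: (8.68,8.83) (-1.06,9.72) (-8.78,2.84) (1.01,-3.88) (8.83,-8.68)

t = z/height = 4/8 = 0.5
s = 1 + (scale-1)·z/height = 1 + (2.89-1)·4/8 = 1.945000
θ = twist·z/height = -359°·4/8 = -179.5000° = -3.132866 rad
cos θ = -0.999962, sin θ = -0.008727 (intermediates below are computed at full precision and shown rounded to 5 d.p.)
v1: (-4.5,-4.5) → rotate → (4.46056,4.53910) → ×s → (8.67579,8.82855) → (8.68,8.83)
v2: (0.5,-5) → rotate → (-0.54361,4.99545) → ×s → (-1.05733,9.71614) → (-1.06,9.72)
v3: (4.5,-1.5) → rotate → (-4.51292,1.46067) → ×s → (-8.77763,2.84101) → (-8.78,2.84)
v4: (-0.5,2) → rotate → (0.51743,-1.99556) → ×s → (1.00641,-3.88137) → (1.01,-3.88)
v5: (-4.5,4.5) → rotate → (4.53910,-4.46056) → ×s → (8.82855,-8.67579) → (8.83,-8.68)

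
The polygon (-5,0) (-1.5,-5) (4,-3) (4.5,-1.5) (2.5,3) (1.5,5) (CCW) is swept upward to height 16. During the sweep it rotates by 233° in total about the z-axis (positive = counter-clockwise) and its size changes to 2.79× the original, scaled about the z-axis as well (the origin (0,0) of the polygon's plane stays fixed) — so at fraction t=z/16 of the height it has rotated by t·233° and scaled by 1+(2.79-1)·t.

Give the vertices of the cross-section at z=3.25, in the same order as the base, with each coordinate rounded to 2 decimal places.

Cross-section at z=3.25: (-4.62,-5.01) (3.63,-6.13) (6.70,1.24) (5.66,3.13) (-0.70,5.28) (-3.63,6.13)

t = z/height = 3.25/16 = 0.203125
s = 1 + (scale-1)·z/height = 1 + (2.79-1)·3.25/16 = 1.363594
θ = twist·z/height = 233°·3.25/16 = 47.3281° = 0.826032 rad
cos θ = 0.677799, sin θ = 0.735247 (intermediates below are computed at full precision and shown rounded to 5 d.p.)
v1: (-5,0) → rotate → (-3.38899,-3.67624) → ×s → (-4.62121,-5.01289) → (-4.62,-5.01)
v2: (-1.5,-5) → rotate → (2.65954,-4.49187) → ×s → (3.62653,-6.12508) → (3.63,-6.13)
v3: (4,-3) → rotate → (4.91694,0.90759) → ×s → (6.70471,1.23759) → (6.70,1.24)
v4: (4.5,-1.5) → rotate → (4.15297,2.29192) → ×s → (5.66296,3.12524) → (5.66,3.13)
v5: (2.5,3) → rotate → (-0.51125,3.87152) → ×s → (-0.69713,5.27917) → (-0.70,5.28)
v6: (1.5,5) → rotate → (-2.65954,4.49187) → ×s → (-3.62653,6.12508) → (-3.63,6.13)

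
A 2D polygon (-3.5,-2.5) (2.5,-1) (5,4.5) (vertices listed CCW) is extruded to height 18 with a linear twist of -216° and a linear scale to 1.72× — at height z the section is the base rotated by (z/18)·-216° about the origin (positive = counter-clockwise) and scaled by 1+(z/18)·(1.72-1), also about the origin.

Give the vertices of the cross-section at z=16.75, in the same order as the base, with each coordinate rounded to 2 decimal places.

Cross-section at z=16.75: (6.95,1.80) (-3.30,3.06) (-10.49,-4.02)

t = z/height = 16.75/18 = 0.930556
s = 1 + (scale-1)·z/height = 1 + (1.72-1)·16.75/18 = 1.670000
θ = twist·z/height = -216°·16.75/18 = -201.0000° = -3.508112 rad
cos θ = -0.933580, sin θ = 0.358368 (intermediates below are computed at full precision and shown rounded to 5 d.p.)
v1: (-3.5,-2.5) → rotate → (4.16345,1.07966) → ×s → (6.95296,1.80304) → (6.95,1.80)
v2: (2.5,-1) → rotate → (-1.97558,1.82950) → ×s → (-3.29922,3.05527) → (-3.30,3.06)
v3: (5,4.5) → rotate → (-6.28056,-2.40927) → ×s → (-10.48853,-4.02348) → (-10.49,-4.02)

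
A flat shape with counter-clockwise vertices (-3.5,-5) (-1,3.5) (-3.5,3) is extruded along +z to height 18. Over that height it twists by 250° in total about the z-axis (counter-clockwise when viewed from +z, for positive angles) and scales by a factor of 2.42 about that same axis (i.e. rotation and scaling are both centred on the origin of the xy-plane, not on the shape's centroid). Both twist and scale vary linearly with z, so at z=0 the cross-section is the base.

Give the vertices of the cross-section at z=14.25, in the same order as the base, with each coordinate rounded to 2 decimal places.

Cross-section at z=14.25: (3.81,12.39) (4.31,-6.42) (9.03,-3.78)

t = z/height = 14.25/18 = 0.791667
s = 1 + (scale-1)·z/height = 1 + (2.42-1)·14.25/18 = 2.124167
θ = twist·z/height = 250°·14.25/18 = 197.9167° = 3.454297 rad
cos θ = -0.951505, sin θ = -0.307633 (intermediates below are computed at full precision and shown rounded to 5 d.p.)
v1: (-3.5,-5) → rotate → (1.79210,5.83424) → ×s → (3.80672,12.39290) → (3.81,12.39)
v2: (-1,3.5) → rotate → (2.02822,-3.02263) → ×s → (4.30828,-6.42058) → (4.31,-6.42)
v3: (-3.5,3) → rotate → (4.25317,-1.77780) → ×s → (9.03444,-3.77634) → (9.03,-3.78)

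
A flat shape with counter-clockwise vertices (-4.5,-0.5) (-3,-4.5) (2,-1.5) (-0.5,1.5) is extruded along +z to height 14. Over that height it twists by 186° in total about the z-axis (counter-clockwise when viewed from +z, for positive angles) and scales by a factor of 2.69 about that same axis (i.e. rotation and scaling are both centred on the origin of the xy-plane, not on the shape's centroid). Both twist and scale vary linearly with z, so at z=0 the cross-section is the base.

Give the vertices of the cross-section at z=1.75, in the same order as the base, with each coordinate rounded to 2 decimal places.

Cross-section at z=1.75: (-4.77,-2.71) (-1.19,-6.44) (2.94,-0.71) (-1.27,1.43)

t = z/height = 1.75/14 = 0.125
s = 1 + (scale-1)·z/height = 1 + (2.69-1)·1.75/14 = 1.211250
θ = twist·z/height = 186°·1.75/14 = 23.2500° = 0.405789 rad
cos θ = 0.918791, sin θ = 0.394744 (intermediates below are computed at full precision and shown rounded to 5 d.p.)
v1: (-4.5,-0.5) → rotate → (-3.93719,-2.23574) → ×s → (-4.76892,-2.70804) → (-4.77,-2.71)
v2: (-3,-4.5) → rotate → (-0.98003,-5.31879) → ×s → (-1.18706,-6.44239) → (-1.19,-6.44)
v3: (2,-1.5) → rotate → (2.42970,-0.58870) → ×s → (2.94297,-0.71306) → (2.94,-0.71)
v4: (-0.5,1.5) → rotate → (-1.05151,1.18081) → ×s → (-1.27364,1.43026) → (-1.27,1.43)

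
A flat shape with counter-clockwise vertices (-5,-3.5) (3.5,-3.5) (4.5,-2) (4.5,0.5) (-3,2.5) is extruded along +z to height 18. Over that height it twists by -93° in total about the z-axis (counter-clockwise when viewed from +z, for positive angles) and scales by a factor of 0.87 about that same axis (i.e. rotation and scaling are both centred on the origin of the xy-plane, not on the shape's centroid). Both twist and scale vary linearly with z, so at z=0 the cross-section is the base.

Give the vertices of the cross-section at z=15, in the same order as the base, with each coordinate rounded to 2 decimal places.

t = z/height = 15/18 = 0.833333
s = 1 + (scale-1)·z/height = 1 + (0.87-1)·15/18 = 0.891667
θ = twist·z/height = -93°·15/18 = -77.5000° = -1.352630 rad
cos θ = 0.216440, sin θ = -0.976296 (intermediates below are computed at full precision and shown rounded to 5 d.p.)
v1: (-5,-3.5) → rotate → (-4.49923,4.12394) → ×s → (-4.01182,3.67718) → (-4.01,3.68)
v2: (3.5,-3.5) → rotate → (-2.65950,-4.17457) → ×s → (-2.37139,-3.72233) → (-2.37,-3.72)
v3: (4.5,-2) → rotate → (-0.97861,-4.82621) → ×s → (-0.87260,-4.30337) → (-0.87,-4.30)
v4: (4.5,0.5) → rotate → (1.46213,-4.28511) → ×s → (1.30373,-3.82089) → (1.30,-3.82)
v5: (-3,2.5) → rotate → (1.79142,3.46999) → ×s → (1.59735,3.09407) → (1.60,3.09)

Cross-section at z=15: (-4.01,3.68) (-2.37,-3.72) (-0.87,-4.30) (1.30,-3.82) (1.60,3.09)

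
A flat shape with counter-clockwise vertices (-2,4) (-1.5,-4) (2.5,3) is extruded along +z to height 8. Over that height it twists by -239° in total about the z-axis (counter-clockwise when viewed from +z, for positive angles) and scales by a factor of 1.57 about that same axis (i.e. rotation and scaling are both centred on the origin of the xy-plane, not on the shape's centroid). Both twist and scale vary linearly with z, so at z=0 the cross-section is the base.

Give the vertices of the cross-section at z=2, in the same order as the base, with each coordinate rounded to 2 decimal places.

t = z/height = 2/8 = 0.25
s = 1 + (scale-1)·z/height = 1 + (1.57-1)·2/8 = 1.142500
θ = twist·z/height = -239°·2/8 = -59.7500° = -1.042834 rad
cos θ = 0.503774, sin θ = -0.863836 (intermediates below are computed at full precision and shown rounded to 5 d.p.)
v1: (-2,4) → rotate → (2.44779,3.74277) → ×s → (2.79660,4.27611) → (2.80,4.28)
v2: (-1.5,-4) → rotate → (-4.21100,-0.71934) → ×s → (-4.81107,-0.82185) → (-4.81,-0.82)
v3: (2.5,3) → rotate → (3.85094,-0.64827) → ×s → (4.39970,-0.74064) → (4.40,-0.74)

Cross-section at z=2: (2.80,4.28) (-4.81,-0.82) (4.40,-0.74)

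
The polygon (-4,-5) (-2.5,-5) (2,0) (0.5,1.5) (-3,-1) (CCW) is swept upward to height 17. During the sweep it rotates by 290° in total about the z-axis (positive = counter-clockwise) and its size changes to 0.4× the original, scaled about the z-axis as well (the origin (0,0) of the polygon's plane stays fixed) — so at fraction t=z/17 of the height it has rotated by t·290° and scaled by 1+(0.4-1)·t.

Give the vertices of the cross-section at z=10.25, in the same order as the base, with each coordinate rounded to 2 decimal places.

t = z/height = 10.25/17 = 0.602941
s = 1 + (scale-1)·z/height = 1 + (0.4-1)·10.25/17 = 0.638235
θ = twist·z/height = 290°·10.25/17 = 174.8529° = 3.051760 rad
cos θ = -0.995968, sin θ = 0.089712 (intermediates below are computed at full precision and shown rounded to 5 d.p.)
v1: (-4,-5) → rotate → (4.43243,4.62099) → ×s → (2.82893,2.94928) → (2.83,2.95)
v2: (-2.5,-5) → rotate → (2.93848,4.75556) → ×s → (1.87544,3.03516) → (1.88,3.04)
v3: (2,0) → rotate → (-1.99194,0.17942) → ×s → (-1.27132,0.11452) → (-1.27,0.11)
v4: (0.5,1.5) → rotate → (-0.63255,-1.44910) → ×s → (-0.40372,-0.92486) → (-0.40,-0.92)
v5: (-3,-1) → rotate → (3.07762,0.72683) → ×s → (1.96424,0.46389) → (1.96,0.46)

Cross-section at z=10.25: (2.83,2.95) (1.88,3.04) (-1.27,0.11) (-0.40,-0.92) (1.96,0.46)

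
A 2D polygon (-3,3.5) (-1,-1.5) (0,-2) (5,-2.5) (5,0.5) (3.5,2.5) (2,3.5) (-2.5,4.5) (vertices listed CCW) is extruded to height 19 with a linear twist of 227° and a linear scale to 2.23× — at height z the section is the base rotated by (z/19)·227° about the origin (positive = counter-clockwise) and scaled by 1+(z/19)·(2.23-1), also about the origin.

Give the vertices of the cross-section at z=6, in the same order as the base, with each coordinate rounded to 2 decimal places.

t = z/height = 6/19 = 0.315789
s = 1 + (scale-1)·z/height = 1 + (2.23-1)·6/19 = 1.388421
θ = twist·z/height = 227°·6/19 = 71.6842° = 1.251125 rad
cos θ = 0.314254, sin θ = 0.949339 (intermediates below are computed at full precision and shown rounded to 5 d.p.)
v1: (-3,3.5) → rotate → (-4.26545,-1.74813) → ×s → (-5.92224,-2.42714) → (-5.92,-2.43)
v2: (-1,-1.5) → rotate → (1.10975,-1.42072) → ×s → (1.54081,-1.97256) → (1.54,-1.97)
v3: (0,-2) → rotate → (1.89868,-0.62851) → ×s → (2.63616,-0.87263) → (2.64,-0.87)
v4: (5,-2.5) → rotate → (3.94462,3.96106) → ×s → (5.47679,5.49962) → (5.48,5.50)
v5: (5,0.5) → rotate → (1.09660,4.90382) → ×s → (1.52254,6.80857) → (1.52,6.81)
v6: (3.5,2.5) → rotate → (-1.27346,4.10832) → ×s → (-1.76810,5.70408) → (-1.77,5.70)
v7: (2,3.5) → rotate → (-2.69418,2.99857) → ×s → (-3.74065,4.16327) → (-3.74,4.16)
v8: (-2.5,4.5) → rotate → (-5.05766,-0.95920) → ×s → (-7.02216,-1.33178) → (-7.02,-1.33)

Cross-section at z=6: (-5.92,-2.43) (1.54,-1.97) (2.64,-0.87) (5.48,5.50) (1.52,6.81) (-1.77,5.70) (-3.74,4.16) (-7.02,-1.33)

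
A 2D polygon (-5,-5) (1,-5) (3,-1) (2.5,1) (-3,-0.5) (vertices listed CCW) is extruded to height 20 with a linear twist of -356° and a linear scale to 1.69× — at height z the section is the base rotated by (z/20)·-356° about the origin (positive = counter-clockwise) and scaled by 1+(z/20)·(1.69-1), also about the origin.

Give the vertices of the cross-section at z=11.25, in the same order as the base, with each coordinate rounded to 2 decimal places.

t = z/height = 11.25/20 = 0.5625
s = 1 + (scale-1)·z/height = 1 + (1.69-1)·11.25/20 = 1.388125
θ = twist·z/height = -356°·11.25/20 = -200.2500° = -3.495022 rad
cos θ = -0.938191, sin θ = 0.346117 (intermediates below are computed at full precision and shown rounded to 5 d.p.)
v1: (-5,-5) → rotate → (6.42154,2.96037) → ×s → (8.91390,4.10937) → (8.91,4.11)
v2: (1,-5) → rotate → (0.79239,5.03707) → ×s → (1.09994,6.99209) → (1.10,6.99)
v3: (3,-1) → rotate → (-2.46846,1.97654) → ×s → (-3.42653,2.74369) → (-3.43,2.74)
v4: (2.5,1) → rotate → (-2.69160,-0.07290) → ×s → (-3.73627,-0.10119) → (-3.74,-0.10)
v5: (-3,-0.5) → rotate → (2.98763,-0.56926) → ×s → (4.14721,-0.79020) → (4.15,-0.79)

Cross-section at z=11.25: (8.91,4.11) (1.10,6.99) (-3.43,2.74) (-3.74,-0.10) (4.15,-0.79)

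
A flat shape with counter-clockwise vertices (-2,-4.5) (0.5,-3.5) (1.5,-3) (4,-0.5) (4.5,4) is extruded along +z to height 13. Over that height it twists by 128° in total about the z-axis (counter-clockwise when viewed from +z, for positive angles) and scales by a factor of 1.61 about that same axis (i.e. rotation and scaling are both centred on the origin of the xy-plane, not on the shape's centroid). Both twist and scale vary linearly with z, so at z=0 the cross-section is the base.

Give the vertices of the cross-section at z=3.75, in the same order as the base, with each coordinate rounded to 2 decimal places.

Cross-section at z=3.75: (1.30,-5.64) (2.94,-2.94) (3.53,-1.76) (4.11,2.36) (1.40,6.94)

t = z/height = 3.75/13 = 0.288462
s = 1 + (scale-1)·z/height = 1 + (1.61-1)·3.75/13 = 1.175962
θ = twist·z/height = 128°·3.75/13 = 36.9231° = 0.644429 rad
cos θ = 0.799443, sin θ = 0.600742 (intermediates below are computed at full precision and shown rounded to 5 d.p.)
v1: (-2,-4.5) → rotate → (1.10445,-4.79898) → ×s → (1.29880,-5.64341) → (1.30,-5.64)
v2: (0.5,-3.5) → rotate → (2.50232,-2.49768) → ×s → (2.94263,-2.93717) → (2.94,-2.94)
v3: (1.5,-3) → rotate → (3.00139,-1.49721) → ×s → (3.52952,-1.76067) → (3.53,-1.76)
v4: (4,-0.5) → rotate → (3.49814,2.00325) → ×s → (4.11368,2.35574) → (4.11,2.36)
v5: (4.5,4) → rotate → (1.19452,5.90111) → ×s → (1.40471,6.93948) → (1.40,6.94)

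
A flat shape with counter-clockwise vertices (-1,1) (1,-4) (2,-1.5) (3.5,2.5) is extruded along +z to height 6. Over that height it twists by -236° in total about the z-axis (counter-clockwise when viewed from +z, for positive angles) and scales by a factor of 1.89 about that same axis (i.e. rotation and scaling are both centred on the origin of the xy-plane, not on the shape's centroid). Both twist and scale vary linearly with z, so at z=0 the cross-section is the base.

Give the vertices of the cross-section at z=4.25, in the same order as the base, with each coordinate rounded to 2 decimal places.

t = z/height = 4.25/6 = 0.708333
s = 1 + (scale-1)·z/height = 1 + (1.89-1)·4.25/6 = 1.630417
θ = twist·z/height = -236°·4.25/6 = -167.1667° = -2.917609 rad
cos θ = -0.975020, sin θ = -0.222116 (intermediates below are computed at full precision and shown rounded to 5 d.p.)
v1: (-1,1) → rotate → (1.19714,-0.75290) → ×s → (1.95183,-1.22755) → (1.95,-1.23)
v2: (1,-4) → rotate → (-1.86348,3.67797) → ×s → (-3.03825,5.99662) → (-3.04,6.00)
v3: (2,-1.5) → rotate → (-2.28321,1.01830) → ×s → (-3.72259,1.66025) → (-3.72,1.66)
v4: (3.5,2.5) → rotate → (-2.85728,-3.21496) → ×s → (-4.65856,-5.24172) → (-4.66,-5.24)

Cross-section at z=4.25: (1.95,-1.23) (-3.04,6.00) (-3.72,1.66) (-4.66,-5.24)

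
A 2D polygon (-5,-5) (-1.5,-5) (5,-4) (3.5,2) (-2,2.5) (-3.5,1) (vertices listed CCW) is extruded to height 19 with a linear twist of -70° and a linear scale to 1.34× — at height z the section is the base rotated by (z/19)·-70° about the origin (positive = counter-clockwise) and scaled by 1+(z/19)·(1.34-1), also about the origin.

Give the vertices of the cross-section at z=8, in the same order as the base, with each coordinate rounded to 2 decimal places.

Cross-section at z=8: (-7.79,-2.16) (-4.31,-4.13) (2.73,-6.79) (4.61,0.02) (-0.58,3.61) (-2.92,2.96)

t = z/height = 8/19 = 0.421053
s = 1 + (scale-1)·z/height = 1 + (1.34-1)·8/19 = 1.143158
θ = twist·z/height = -70°·8/19 = -29.4737° = -0.514413 rad
cos θ = 0.870582, sin θ = -0.492024 (intermediates below are computed at full precision and shown rounded to 5 d.p.)
v1: (-5,-5) → rotate → (-6.81303,-1.89279) → ×s → (-7.78837,-2.16376) → (-7.79,-2.16)
v2: (-1.5,-5) → rotate → (-3.76599,-3.61487) → ×s → (-4.30512,-4.13237) → (-4.31,-4.13)
v3: (5,-4) → rotate → (2.38481,-5.94245) → ×s → (2.72622,-6.79315) → (2.73,-6.79)
v4: (3.5,2) → rotate → (4.03108,0.01908) → ×s → (4.60817,0.02181) → (4.61,0.02)
v5: (-2,2.5) → rotate → (-0.51110,3.16050) → ×s → (-0.58427,3.61295) → (-0.58,3.61)
v6: (-3.5,1) → rotate → (-2.55501,2.59266) → ×s → (-2.92078,2.96383) → (-2.92,2.96)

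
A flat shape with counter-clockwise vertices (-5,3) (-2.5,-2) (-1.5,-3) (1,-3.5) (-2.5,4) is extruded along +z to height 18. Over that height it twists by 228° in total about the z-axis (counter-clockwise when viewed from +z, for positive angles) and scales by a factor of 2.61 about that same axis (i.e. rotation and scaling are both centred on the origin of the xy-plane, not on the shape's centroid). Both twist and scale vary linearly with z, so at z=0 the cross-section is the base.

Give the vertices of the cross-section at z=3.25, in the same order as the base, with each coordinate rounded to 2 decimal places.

Cross-section at z=3.25: (-7.41,-1.33) (-0.73,-4.07) (1.09,-4.19) (3.95,-2.55) (-5.83,1.76)

t = z/height = 3.25/18 = 0.180556
s = 1 + (scale-1)·z/height = 1 + (2.61-1)·3.25/18 = 1.290694
θ = twist·z/height = 228°·3.25/18 = 41.1667° = 0.718494 rad
cos θ = 0.752798, sin θ = 0.658252 (intermediates below are computed at full precision and shown rounded to 5 d.p.)
v1: (-5,3) → rotate → (-5.73874,-1.03286) → ×s → (-7.40697,-1.33311) → (-7.41,-1.33)
v2: (-2.5,-2) → rotate → (-0.56549,-3.15123) → ×s → (-0.72988,-4.06727) → (-0.73,-4.07)
v3: (-1.5,-3) → rotate → (0.84556,-3.24577) → ×s → (1.09136,-4.18930) → (1.09,-4.19)
v4: (1,-3.5) → rotate → (3.05668,-1.97654) → ×s → (3.94524,-2.55111) → (3.95,-2.55)
v5: (-2.5,4) → rotate → (-4.51500,1.36556) → ×s → (-5.82749,1.76252) → (-5.83,1.76)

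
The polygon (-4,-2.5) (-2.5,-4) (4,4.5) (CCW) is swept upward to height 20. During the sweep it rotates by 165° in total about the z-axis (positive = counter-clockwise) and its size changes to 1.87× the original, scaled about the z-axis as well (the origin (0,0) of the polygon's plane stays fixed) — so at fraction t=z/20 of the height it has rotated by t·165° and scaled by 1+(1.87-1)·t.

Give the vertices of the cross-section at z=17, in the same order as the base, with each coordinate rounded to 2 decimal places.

t = z/height = 17/20 = 0.85
s = 1 + (scale-1)·z/height = 1 + (1.87-1)·17/20 = 1.739500
θ = twist·z/height = 165°·17/20 = 140.2500° = 2.447824 rad
cos θ = -0.768842, sin θ = 0.639439 (intermediates below are computed at full precision and shown rounded to 5 d.p.)
v1: (-4,-2.5) → rotate → (4.67396,-0.63565) → ×s → (8.13036,-1.10572) → (8.13,-1.11)
v2: (-2.5,-4) → rotate → (4.47986,1.47677) → ×s → (7.79272,2.56884) → (7.79,2.57)
v3: (4,4.5) → rotate → (-5.95284,-0.90203) → ×s → (-10.35497,-1.56909) → (-10.35,-1.57)

Cross-section at z=17: (8.13,-1.11) (7.79,2.57) (-10.35,-1.57)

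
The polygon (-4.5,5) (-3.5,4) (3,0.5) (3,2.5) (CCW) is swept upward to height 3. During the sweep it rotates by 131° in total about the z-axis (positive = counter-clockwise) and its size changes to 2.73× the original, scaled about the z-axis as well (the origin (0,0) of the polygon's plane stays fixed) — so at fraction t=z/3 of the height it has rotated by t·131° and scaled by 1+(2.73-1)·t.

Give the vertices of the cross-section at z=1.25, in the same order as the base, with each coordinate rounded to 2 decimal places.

t = z/height = 1.25/3 = 0.416667
s = 1 + (scale-1)·z/height = 1 + (2.73-1)·1.25/3 = 1.720833
θ = twist·z/height = 131°·1.25/3 = 54.5833° = 0.952659 rad
cos θ = 0.579518, sin θ = 0.814959 (intermediates below are computed at full precision and shown rounded to 5 d.p.)
v1: (-4.5,5) → rotate → (-6.68263,-0.76973) → ×s → (-11.49969,-1.32457) → (-11.50,-1.32)
v2: (-3.5,4) → rotate → (-5.28815,-0.53428) → ×s → (-9.10003,-0.91941) → (-9.10,-0.92)
v3: (3,0.5) → rotate → (1.33108,2.73464) → ×s → (2.29056,4.70585) → (2.29,4.71)
v4: (3,2.5) → rotate → (-0.29884,3.89367) → ×s → (-0.51426,6.70036) → (-0.51,6.70)

Cross-section at z=1.25: (-11.50,-1.32) (-9.10,-0.92) (2.29,4.71) (-0.51,6.70)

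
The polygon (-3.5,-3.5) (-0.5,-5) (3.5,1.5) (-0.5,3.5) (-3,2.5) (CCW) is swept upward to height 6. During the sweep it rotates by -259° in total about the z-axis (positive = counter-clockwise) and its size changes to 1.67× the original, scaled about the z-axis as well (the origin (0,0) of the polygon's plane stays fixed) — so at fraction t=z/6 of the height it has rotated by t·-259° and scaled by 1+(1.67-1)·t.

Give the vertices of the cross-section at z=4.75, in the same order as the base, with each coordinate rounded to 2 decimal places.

t = z/height = 4.75/6 = 0.791667
s = 1 + (scale-1)·z/height = 1 + (1.67-1)·4.75/6 = 1.530417
θ = twist·z/height = -259°·4.75/6 = -205.0417° = -3.578652 rad
cos θ = -0.906000, sin θ = 0.423277 (intermediates below are computed at full precision and shown rounded to 5 d.p.)
v1: (-3.5,-3.5) → rotate → (4.65247,1.68953) → ×s → (7.12022,2.58569) → (7.12,2.59)
v2: (-0.5,-5) → rotate → (2.56939,4.31836) → ×s → (3.93223,6.60889) → (3.93,6.61)
v3: (3.5,1.5) → rotate → (-3.80592,0.12247) → ×s → (-5.82464,0.18743) → (-5.82,0.19)
v4: (-0.5,3.5) → rotate → (-1.02847,-3.38264) → ×s → (-1.57399,-5.17685) → (-1.57,-5.18)
v5: (-3,2.5) → rotate → (1.65981,-3.53483) → ×s → (2.54020,-5.40977) → (2.54,-5.41)

Cross-section at z=4.75: (7.12,2.59) (3.93,6.61) (-5.82,0.19) (-1.57,-5.18) (2.54,-5.41)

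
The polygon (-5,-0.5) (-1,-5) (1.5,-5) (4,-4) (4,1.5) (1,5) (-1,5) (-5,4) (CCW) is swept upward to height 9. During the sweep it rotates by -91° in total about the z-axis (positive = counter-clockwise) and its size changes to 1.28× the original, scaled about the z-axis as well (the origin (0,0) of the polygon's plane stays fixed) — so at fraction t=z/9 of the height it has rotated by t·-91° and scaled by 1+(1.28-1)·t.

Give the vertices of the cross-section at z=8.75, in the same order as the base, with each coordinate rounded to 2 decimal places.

Cross-section at z=8.75: (-0.81,6.34) (-6.39,1.10) (-6.31,-2.08) (-4.95,-5.22) (2.04,-5.04) (6.39,-1.10) (6.32,1.44) (4.92,6.49)

t = z/height = 8.75/9 = 0.972222
s = 1 + (scale-1)·z/height = 1 + (1.28-1)·8.75/9 = 1.272222
θ = twist·z/height = -91°·8.75/9 = -88.4722° = -1.544132 rad
cos θ = 0.026662, sin θ = -0.999645 (intermediates below are computed at full precision and shown rounded to 5 d.p.)
v1: (-5,-0.5) → rotate → (-0.63313,4.98489) → ×s → (-0.80548,6.34189) → (-0.81,6.34)
v2: (-1,-5) → rotate → (-5.02488,0.86634) → ×s → (-6.39277,1.10217) → (-6.39,1.10)
v3: (1.5,-5) → rotate → (-4.95823,-1.63277) → ×s → (-6.30797,-2.07725) → (-6.31,-2.08)
v4: (4,-4) → rotate → (-3.89193,-4.10522) → ×s → (-4.95140,-5.22276) → (-4.95,-5.22)
v5: (4,1.5) → rotate → (1.60611,-3.95859) → ×s → (2.04333,-5.03620) → (2.04,-5.04)
v6: (1,5) → rotate → (5.02488,-0.86634) → ×s → (6.39277,-1.10217) → (6.39,-1.10)
v7: (-1,5) → rotate → (4.97156,1.13295) → ×s → (6.32493,1.44137) → (6.32,1.44)
v8: (-5,4) → rotate → (3.86527,5.10487) → ×s → (4.91748,6.49453) → (4.92,6.49)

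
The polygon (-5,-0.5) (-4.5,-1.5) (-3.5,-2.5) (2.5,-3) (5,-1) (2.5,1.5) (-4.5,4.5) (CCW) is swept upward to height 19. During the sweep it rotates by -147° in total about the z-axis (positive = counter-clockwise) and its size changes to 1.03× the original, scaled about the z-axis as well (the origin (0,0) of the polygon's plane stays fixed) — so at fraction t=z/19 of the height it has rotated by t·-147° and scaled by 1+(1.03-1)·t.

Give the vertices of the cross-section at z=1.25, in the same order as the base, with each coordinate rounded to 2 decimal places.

Cross-section at z=1.25: (-5.02,0.35) (-4.70,-0.72) (-3.88,-1.88) (1.96,-3.38) (4.77,-1.83) (2.72,1.06) (-3.69,5.20)

t = z/height = 1.25/19 = 0.0657895
s = 1 + (scale-1)·z/height = 1 + (1.03-1)·1.25/19 = 1.001974
θ = twist·z/height = -147°·1.25/19 = -9.6711° = -0.168792 rad
cos θ = 0.985788, sin θ = -0.167991 (intermediates below are computed at full precision and shown rounded to 5 d.p.)
v1: (-5,-0.5) → rotate → (-5.01294,0.34706) → ×s → (-5.02283,0.34775) → (-5.02,0.35)
v2: (-4.5,-1.5) → rotate → (-4.68804,-0.72272) → ×s → (-4.69729,-0.72415) → (-4.70,-0.72)
v3: (-3.5,-2.5) → rotate → (-3.87024,-1.87650) → ×s → (-3.87788,-1.88021) → (-3.88,-1.88)
v4: (2.5,-3) → rotate → (1.96050,-3.37734) → ×s → (1.96437,-3.38401) → (1.96,-3.38)
v5: (5,-1) → rotate → (4.76095,-1.82575) → ×s → (4.77035,-1.82935) → (4.77,-1.83)
v6: (2.5,1.5) → rotate → (2.71646,1.05870) → ×s → (2.72182,1.06079) → (2.72,1.06)
v7: (-4.5,4.5) → rotate → (-3.68009,5.19201) → ×s → (-3.68735,5.20226) → (-3.69,5.20)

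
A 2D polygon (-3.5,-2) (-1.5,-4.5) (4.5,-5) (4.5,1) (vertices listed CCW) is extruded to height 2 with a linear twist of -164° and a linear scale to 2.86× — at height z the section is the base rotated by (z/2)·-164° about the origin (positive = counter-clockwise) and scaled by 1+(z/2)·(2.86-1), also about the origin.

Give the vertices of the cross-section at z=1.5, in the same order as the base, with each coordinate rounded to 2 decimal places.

t = z/height = 1.5/2 = 0.75
s = 1 + (scale-1)·z/height = 1 + (2.86-1)·1.5/2 = 2.395000
θ = twist·z/height = -164°·1.5/2 = -123.0000° = -2.146755 rad
cos θ = -0.544639, sin θ = -0.838671 (intermediates below are computed at full precision and shown rounded to 5 d.p.)
v1: (-3.5,-2) → rotate → (0.22890,4.02463) → ×s → (0.54820,9.63898) → (0.55,9.64)
v2: (-1.5,-4.5) → rotate → (-2.95706,3.70888) → ×s → (-7.08216,8.88277) → (-7.08,8.88)
v3: (4.5,-5) → rotate → (-6.64423,-1.05082) → ×s → (-15.91293,-2.51672) → (-15.91,-2.52)
v4: (4.5,1) → rotate → (-1.61221,-4.31866) → ×s → (-3.86123,-10.34318) → (-3.86,-10.34)

Cross-section at z=1.5: (0.55,9.64) (-7.08,8.88) (-15.91,-2.52) (-3.86,-10.34)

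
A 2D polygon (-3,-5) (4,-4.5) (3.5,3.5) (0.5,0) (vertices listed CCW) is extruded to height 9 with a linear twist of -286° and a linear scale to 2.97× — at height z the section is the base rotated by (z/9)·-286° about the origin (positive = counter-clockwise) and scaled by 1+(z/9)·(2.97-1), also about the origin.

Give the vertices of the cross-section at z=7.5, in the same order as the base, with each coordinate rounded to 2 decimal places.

t = z/height = 7.5/9 = 0.833333
s = 1 + (scale-1)·z/height = 1 + (2.97-1)·7.5/9 = 2.641667
θ = twist·z/height = -286°·7.5/9 = -238.3333° = -4.159701 rad
cos θ = -0.524977, sin θ = 0.851117 (intermediates below are computed at full precision and shown rounded to 5 d.p.)
v1: (-3,-5) → rotate → (5.83051,0.07153) → ×s → (15.40227,0.18897) → (15.40,0.19)
v2: (4,-4.5) → rotate → (1.73012,5.76686) → ×s → (4.57040,15.23413) → (4.57,15.23)
v3: (3.5,3.5) → rotate → (-4.81633,1.14149) → ×s → (-12.72313,3.01544) → (-12.72,3.02)
v4: (0.5,0) → rotate → (-0.26249,0.42556) → ×s → (-0.69341,1.12418) → (-0.69,1.12)

Cross-section at z=7.5: (15.40,0.19) (4.57,15.23) (-12.72,3.02) (-0.69,1.12)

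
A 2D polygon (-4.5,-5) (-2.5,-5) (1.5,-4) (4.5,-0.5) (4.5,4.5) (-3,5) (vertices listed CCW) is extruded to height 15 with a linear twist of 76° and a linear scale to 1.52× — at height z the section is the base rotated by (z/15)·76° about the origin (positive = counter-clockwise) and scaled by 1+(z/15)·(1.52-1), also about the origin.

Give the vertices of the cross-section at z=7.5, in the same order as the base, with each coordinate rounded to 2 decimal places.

t = z/height = 7.5/15 = 0.5
s = 1 + (scale-1)·z/height = 1 + (1.52-1)·7.5/15 = 1.260000
θ = twist·z/height = 76°·7.5/15 = 38.0000° = 0.663225 rad
cos θ = 0.788011, sin θ = 0.615661 (intermediates below are computed at full precision and shown rounded to 5 d.p.)
v1: (-4.5,-5) → rotate → (-0.46774,-6.71053) → ×s → (-0.58935,-8.45527) → (-0.59,-8.46)
v2: (-2.5,-5) → rotate → (1.10828,-5.47921) → ×s → (1.39643,-6.90380) → (1.40,-6.90)
v3: (1.5,-4) → rotate → (3.64466,-2.22855) → ×s → (4.59227,-2.80797) → (4.59,-2.81)
v4: (4.5,-0.5) → rotate → (3.85388,2.37647) → ×s → (4.85589,2.99435) → (4.86,2.99)
v5: (4.5,4.5) → rotate → (0.77557,6.31653) → ×s → (0.97722,7.95882) → (0.98,7.96)
v6: (-3,5) → rotate → (-5.44234,2.09307) → ×s → (-6.85735,2.63727) → (-6.86,2.64)

Cross-section at z=7.5: (-0.59,-8.46) (1.40,-6.90) (4.59,-2.81) (4.86,2.99) (0.98,7.96) (-6.86,2.64)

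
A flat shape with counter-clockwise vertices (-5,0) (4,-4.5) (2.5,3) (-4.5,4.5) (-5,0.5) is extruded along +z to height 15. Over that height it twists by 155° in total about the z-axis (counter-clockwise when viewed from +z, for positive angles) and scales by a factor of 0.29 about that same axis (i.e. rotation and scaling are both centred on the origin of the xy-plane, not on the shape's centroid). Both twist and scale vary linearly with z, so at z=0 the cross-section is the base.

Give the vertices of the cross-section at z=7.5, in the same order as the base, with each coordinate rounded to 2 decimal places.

Cross-section at z=7.5: (-0.70,-3.15) (3.39,1.89) (-1.54,1.99) (-3.46,-2.21) (-1.01,-3.08)

t = z/height = 7.5/15 = 0.5
s = 1 + (scale-1)·z/height = 1 + (0.29-1)·7.5/15 = 0.645000
θ = twist·z/height = 155°·7.5/15 = 77.5000° = 1.352630 rad
cos θ = 0.216440, sin θ = 0.976296 (intermediates below are computed at full precision and shown rounded to 5 d.p.)
v1: (-5,0) → rotate → (-1.08220,-4.88148) → ×s → (-0.69802,-3.14855) → (-0.70,-3.15)
v2: (4,-4.5) → rotate → (5.25909,2.93121) → ×s → (3.39211,1.89063) → (3.39,1.89)
v3: (2.5,3) → rotate → (-2.38779,3.09006) → ×s → (-1.54012,1.99309) → (-1.54,1.99)
v4: (-4.5,4.5) → rotate → (-5.36731,-3.41935) → ×s → (-3.46192,-2.20548) → (-3.46,-2.21)
v5: (-5,0.5) → rotate → (-1.57035,-4.77326) → ×s → (-1.01287,-3.07875) → (-1.01,-3.08)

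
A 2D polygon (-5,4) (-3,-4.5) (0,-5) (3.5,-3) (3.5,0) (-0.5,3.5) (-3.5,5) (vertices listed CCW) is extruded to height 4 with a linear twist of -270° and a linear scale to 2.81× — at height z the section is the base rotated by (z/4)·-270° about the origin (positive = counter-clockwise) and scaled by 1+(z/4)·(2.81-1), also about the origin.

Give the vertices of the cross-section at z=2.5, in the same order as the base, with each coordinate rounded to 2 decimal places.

t = z/height = 2.5/4 = 0.625
s = 1 + (scale-1)·z/height = 1 + (2.81-1)·2.5/4 = 2.131250
θ = twist·z/height = -270°·2.5/4 = -168.7500° = -2.945243 rad
cos θ = -0.980785, sin θ = -0.195090 (intermediates below are computed at full precision and shown rounded to 5 d.p.)
v1: (-5,4) → rotate → (5.68429,-2.94769) → ×s → (12.11464,-6.28226) → (12.11,-6.28)
v2: (-3,-4.5) → rotate → (2.06445,4.99880) → ×s → (4.39986,10.65370) → (4.40,10.65)
v3: (0,-5) → rotate → (-0.97545,4.90393) → ×s → (-2.07893,10.45149) → (-2.08,10.45)
v4: (3.5,-3) → rotate → (-4.01802,2.25954) → ×s → (-8.56340,4.81564) → (-8.56,4.82)
v5: (3.5,0) → rotate → (-3.43275,-0.68282) → ×s → (-7.31605,-1.45525) → (-7.32,-1.46)
v6: (-0.5,3.5) → rotate → (1.17321,-3.33520) → ×s → (2.50040,-7.10815) → (2.50,-7.11)
v7: (-3.5,5) → rotate → (4.40820,-4.22111) → ×s → (9.39498,-8.99624) → (9.39,-9.00)

Cross-section at z=2.5: (12.11,-6.28) (4.40,10.65) (-2.08,10.45) (-8.56,4.82) (-7.32,-1.46) (2.50,-7.11) (9.39,-9.00)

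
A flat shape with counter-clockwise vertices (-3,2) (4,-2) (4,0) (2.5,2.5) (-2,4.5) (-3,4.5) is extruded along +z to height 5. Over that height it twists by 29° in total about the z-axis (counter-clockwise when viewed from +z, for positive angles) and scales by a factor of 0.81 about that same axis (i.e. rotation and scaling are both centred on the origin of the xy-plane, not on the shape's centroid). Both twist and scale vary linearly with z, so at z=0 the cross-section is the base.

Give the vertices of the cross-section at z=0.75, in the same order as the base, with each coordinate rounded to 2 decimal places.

Cross-section at z=0.75: (-3.05,1.72) (4.02,-1.64) (3.87,0.29) (2.24,2.61) (-2.27,4.21) (-3.24,4.14)

t = z/height = 0.75/5 = 0.15
s = 1 + (scale-1)·z/height = 1 + (0.81-1)·0.75/5 = 0.971500
θ = twist·z/height = 29°·0.75/5 = 4.3500° = 0.075922 rad
cos θ = 0.997119, sin θ = 0.075849 (intermediates below are computed at full precision and shown rounded to 5 d.p.)
v1: (-3,2) → rotate → (-3.14306,1.76669) → ×s → (-3.05348,1.71634) → (-3.05,1.72)
v2: (4,-2) → rotate → (4.14018,-1.69084) → ×s → (4.02218,-1.64265) → (4.02,-1.64)
v3: (4,0) → rotate → (3.98848,0.30340) → ×s → (3.87481,0.29475) → (3.87,0.29)
v4: (2.5,2.5) → rotate → (2.30318,2.68242) → ×s → (2.23754,2.60597) → (2.24,2.61)
v5: (-2,4.5) → rotate → (-2.33556,4.33534) → ×s → (-2.26900,4.21178) → (-2.27,4.21)
v6: (-3,4.5) → rotate → (-3.33268,4.25949) → ×s → (-3.23770,4.13809) → (-3.24,4.14)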